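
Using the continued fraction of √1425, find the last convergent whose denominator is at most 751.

√1425 = [37; 1, 2, 1, 74, …] (period length 4).
Convergents:
  p_0/q_0 = 37/1
  p_1/q_1 = 38/1
  p_2/q_2 = 113/3
  p_3/q_3 = 151/4
  p_4/q_4 = 11287/299
  p_5/q_5 = 11438/303
  p_6/q_6 = 34163/905
q_5 = 303 ≤ 751 < 905 = q_6, so the answer is 11438/303.

11438/303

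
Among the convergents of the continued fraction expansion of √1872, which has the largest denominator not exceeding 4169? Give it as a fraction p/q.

√1872 = [43; 3, 1, 3, 86, …] (period length 4).
Convergents:
  p_0/q_0 = 43/1
  p_1/q_1 = 130/3
  p_2/q_2 = 173/4
  p_3/q_3 = 649/15
  p_4/q_4 = 55987/1294
  p_5/q_5 = 168610/3897
  p_6/q_6 = 224597/5191
q_5 = 3897 ≤ 4169 < 5191 = q_6, so the answer is 168610/3897.

168610/3897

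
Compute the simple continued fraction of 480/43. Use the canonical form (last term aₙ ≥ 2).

[11; 6, 7]

480 = 11·43 + 7
43 = 6·7 + 1
7 = 7·1 + 0  (stop)
So 480/43 = [11; 6, 7].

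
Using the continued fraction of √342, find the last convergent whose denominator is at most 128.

√342 = [18; 2, 36, …] (period length 2).
Convergents:
  p_0/q_0 = 18/1
  p_1/q_1 = 37/2
  p_2/q_2 = 1350/73
  p_3/q_3 = 2737/148
q_2 = 73 ≤ 128 < 148 = q_3, so the answer is 1350/73.

1350/73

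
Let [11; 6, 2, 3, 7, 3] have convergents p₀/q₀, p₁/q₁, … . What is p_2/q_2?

Using pₖ = aₖpₖ₋₁ + pₖ₋₂, qₖ = aₖqₖ₋₁ + qₖ₋₂ (with p₋₁=1, p₋₂=0, q₋₁=0, q₋₂=1):
  k=0: a=11, p=11, q=1
  k=1: a=6, p=67, q=6
  k=2: a=2, p=145, q=13

145/13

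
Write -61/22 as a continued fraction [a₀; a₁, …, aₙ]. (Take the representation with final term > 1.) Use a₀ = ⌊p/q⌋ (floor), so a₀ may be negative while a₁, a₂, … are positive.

[-3; 4, 2, 2]

-61 = -3×22 + 5
22 = 4×5 + 2
5 = 2×2 + 1
2 = 2×1 + 0  (stop)
So -61/22 = [-3; 4, 2, 2].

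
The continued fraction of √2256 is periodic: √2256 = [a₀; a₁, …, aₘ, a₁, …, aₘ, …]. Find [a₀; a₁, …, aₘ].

[47; 2, 94]

a₀ = ⌊√2256⌋ = 47.
With m₀=0, d₀=1 and mₖ₊₁ = dₖaₖ − mₖ, dₖ₊₁ = (n − mₖ₊₁²)/dₖ, aₖ₊₁ = ⌊(a₀+mₖ₊₁)/dₖ₊₁⌋:
  k=1: m=47, d=47, a=2
  k=2: m=47, d=1, a=94
d=1 and a=2a₀=94 at k=2, so the next step gives (m, d) = (47, 47) again — its k=1 value — and the period has length 2.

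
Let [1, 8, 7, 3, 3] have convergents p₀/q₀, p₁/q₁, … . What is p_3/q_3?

201/179

Using pₖ = aₖpₖ₋₁ + pₖ₋₂, qₖ = aₖqₖ₋₁ + qₖ₋₂ (with p₋₁=1, p₋₂=0, q₋₁=0, q₋₂=1):
  k=0: a=1, p=1, q=1
  k=1: a=8, p=9, q=8
  k=2: a=7, p=64, q=57
  k=3: a=3, p=201, q=179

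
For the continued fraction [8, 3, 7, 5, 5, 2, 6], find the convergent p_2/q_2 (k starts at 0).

Using pₖ = aₖpₖ₋₁ + pₖ₋₂, qₖ = aₖqₖ₋₁ + qₖ₋₂ (with p₋₁=1, p₋₂=0, q₋₁=0, q₋₂=1):
  k=0: a=8, p=8, q=1
  k=1: a=3, p=25, q=3
  k=2: a=7, p=183, q=22

183/22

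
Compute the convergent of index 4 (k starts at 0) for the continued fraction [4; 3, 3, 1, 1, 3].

99/23

Using pₖ = aₖpₖ₋₁ + pₖ₋₂, qₖ = aₖqₖ₋₁ + qₖ₋₂ (with p₋₁=1, p₋₂=0, q₋₁=0, q₋₂=1):
  k=0: a=4, p=4, q=1
  k=1: a=3, p=13, q=3
  k=2: a=3, p=43, q=10
  k=3: a=1, p=56, q=13
  k=4: a=1, p=99, q=23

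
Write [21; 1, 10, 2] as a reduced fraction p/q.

504/23

Fold from the inside: start with 2/1.
  10 + 1/2 = 21/2
  1 + 2/21 = 23/21
  21 + 21/23 = 504/23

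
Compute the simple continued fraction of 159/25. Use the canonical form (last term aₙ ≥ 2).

[6; 2, 1, 3, 2]

159 = 6×25 + 9
25 = 2×9 + 7
9 = 1×7 + 2
7 = 3×2 + 1
2 = 2×1 + 0  (stop)
So 159/25 = [6; 2, 1, 3, 2].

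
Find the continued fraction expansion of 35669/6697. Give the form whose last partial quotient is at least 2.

35669 = 5·6697 + 2184
6697 = 3·2184 + 145
2184 = 15·145 + 9
145 = 16·9 + 1
9 = 9·1 + 0  (stop)
So 35669/6697 = [5; 3, 15, 16, 9].

[5; 3, 15, 16, 9]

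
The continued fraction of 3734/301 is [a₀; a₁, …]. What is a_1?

3734 = 12·301 + 122   →  a_0 = 12
301 = 2·122 + 57   →  a_1 = 2

2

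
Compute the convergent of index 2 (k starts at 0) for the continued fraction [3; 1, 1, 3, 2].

Using pₖ = aₖpₖ₋₁ + pₖ₋₂, qₖ = aₖqₖ₋₁ + qₖ₋₂ (with p₋₁=1, p₋₂=0, q₋₁=0, q₋₂=1):
  k=0: a=3, p=3, q=1
  k=1: a=1, p=4, q=1
  k=2: a=1, p=7, q=2

7/2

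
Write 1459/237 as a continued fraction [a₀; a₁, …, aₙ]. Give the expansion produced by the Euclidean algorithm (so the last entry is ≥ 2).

1459 = 6·237 + 37
237 = 6·37 + 15
37 = 2·15 + 7
15 = 2·7 + 1
7 = 7·1 + 0  (stop)
So 1459/237 = [6; 6, 2, 2, 7].

[6; 6, 2, 2, 7]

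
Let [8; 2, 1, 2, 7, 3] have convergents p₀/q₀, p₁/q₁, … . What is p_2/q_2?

Using pₖ = aₖpₖ₋₁ + pₖ₋₂, qₖ = aₖqₖ₋₁ + qₖ₋₂ (with p₋₁=1, p₋₂=0, q₋₁=0, q₋₂=1):
  k=0: a=8, p=8, q=1
  k=1: a=2, p=17, q=2
  k=2: a=1, p=25, q=3

25/3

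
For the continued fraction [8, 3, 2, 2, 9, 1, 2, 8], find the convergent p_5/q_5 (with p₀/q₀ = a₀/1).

Using pₖ = aₖpₖ₋₁ + pₖ₋₂, qₖ = aₖqₖ₋₁ + qₖ₋₂ (with p₋₁=1, p₋₂=0, q₋₁=0, q₋₂=1):
  k=0: a=8, p=8, q=1
  k=1: a=3, p=25, q=3
  k=2: a=2, p=58, q=7
  k=3: a=2, p=141, q=17
  k=4: a=9, p=1327, q=160
  k=5: a=1, p=1468, q=177

1468/177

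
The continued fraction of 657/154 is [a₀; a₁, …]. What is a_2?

1

657 = 4·154 + 41   →  a_0 = 4
154 = 3·41 + 31   →  a_1 = 3
41 = 1·31 + 10   →  a_2 = 1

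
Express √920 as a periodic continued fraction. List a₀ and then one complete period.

a₀ = ⌊√920⌋ = 30.
With m₀=0, d₀=1 and mₖ₊₁ = dₖaₖ − mₖ, dₖ₊₁ = (n − mₖ₊₁²)/dₖ, aₖ₊₁ = ⌊(a₀+mₖ₊₁)/dₖ₊₁⌋:
  k=1: m=30, d=20, a=3
  k=2: m=30, d=1, a=60
d=1 and a=2a₀=60 at k=2, so the next step gives (m, d) = (30, 20) again — its k=1 value — and the period has length 2.

[30; 3, 60]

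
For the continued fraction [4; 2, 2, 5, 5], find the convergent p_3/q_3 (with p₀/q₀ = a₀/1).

119/27

Using pₖ = aₖpₖ₋₁ + pₖ₋₂, qₖ = aₖqₖ₋₁ + qₖ₋₂ (with p₋₁=1, p₋₂=0, q₋₁=0, q₋₂=1):
  k=0: a=4, p=4, q=1
  k=1: a=2, p=9, q=2
  k=2: a=2, p=22, q=5
  k=3: a=5, p=119, q=27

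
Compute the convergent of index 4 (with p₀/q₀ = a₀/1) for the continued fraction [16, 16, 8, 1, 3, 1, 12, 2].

Using pₖ = aₖpₖ₋₁ + pₖ₋₂, qₖ = aₖqₖ₋₁ + qₖ₋₂ (with p₋₁=1, p₋₂=0, q₋₁=0, q₋₂=1):
  k=0: a=16, p=16, q=1
  k=1: a=16, p=257, q=16
  k=2: a=8, p=2072, q=129
  k=3: a=1, p=2329, q=145
  k=4: a=3, p=9059, q=564

9059/564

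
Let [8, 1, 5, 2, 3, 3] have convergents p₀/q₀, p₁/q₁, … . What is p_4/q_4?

Using pₖ = aₖpₖ₋₁ + pₖ₋₂, qₖ = aₖqₖ₋₁ + qₖ₋₂ (with p₋₁=1, p₋₂=0, q₋₁=0, q₋₂=1):
  k=0: a=8, p=8, q=1
  k=1: a=1, p=9, q=1
  k=2: a=5, p=53, q=6
  k=3: a=2, p=115, q=13
  k=4: a=3, p=398, q=45

398/45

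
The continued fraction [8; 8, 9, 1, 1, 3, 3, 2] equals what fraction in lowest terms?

Fold from the inside: start with 2/1.
  3 + 1/2 = 7/2
  3 + 2/7 = 23/7
  1 + 7/23 = 30/23
  1 + 23/30 = 53/30
  9 + 30/53 = 507/53
  8 + 53/507 = 4109/507
  8 + 507/4109 = 33379/4109

33379/4109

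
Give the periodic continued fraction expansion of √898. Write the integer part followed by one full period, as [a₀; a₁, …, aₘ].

a₀ = ⌊√898⌋ = 29.
With m₀=0, d₀=1 and mₖ₊₁ = dₖaₖ − mₖ, dₖ₊₁ = (n − mₖ₊₁²)/dₖ, aₖ₊₁ = ⌊(a₀+mₖ₊₁)/dₖ₊₁⌋:
  k=1: m=29, d=57, a=1
  k=2: m=28, d=2, a=28
  k=3: m=28, d=57, a=1
  k=4: m=29, d=1, a=58
d=1 and a=2a₀=58 at k=4, so the next step gives (m, d) = (29, 57) again — its k=1 value — and the period has length 4.

[29; 1, 28, 1, 58]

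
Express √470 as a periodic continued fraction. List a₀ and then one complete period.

a₀ = ⌊√470⌋ = 21.
With m₀=0, d₀=1 and mₖ₊₁ = dₖaₖ − mₖ, dₖ₊₁ = (n − mₖ₊₁²)/dₖ, aₖ₊₁ = ⌊(a₀+mₖ₊₁)/dₖ₊₁⌋:
  k=1: m=21, d=29, a=1
  k=2: m=8, d=14, a=2
  k=3: m=20, d=5, a=8
  k=4: m=20, d=14, a=2
  k=5: m=8, d=29, a=1
  k=6: m=21, d=1, a=42
d=1 and a=2a₀=42 at k=6, so the next step gives (m, d) = (21, 29) again — its k=1 value — and the period has length 6.

[21; 1, 2, 8, 2, 1, 42]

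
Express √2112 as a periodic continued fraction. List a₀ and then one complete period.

[45; 1, 21, 1, 90]

a₀ = ⌊√2112⌋ = 45.
With m₀=0, d₀=1 and mₖ₊₁ = dₖaₖ − mₖ, dₖ₊₁ = (n − mₖ₊₁²)/dₖ, aₖ₊₁ = ⌊(a₀+mₖ₊₁)/dₖ₊₁⌋:
  k=1: m=45, d=87, a=1
  k=2: m=42, d=4, a=21
  k=3: m=42, d=87, a=1
  k=4: m=45, d=1, a=90
d=1 and a=2a₀=90 at k=4, so the next step gives (m, d) = (45, 87) again — its k=1 value — and the period has length 4.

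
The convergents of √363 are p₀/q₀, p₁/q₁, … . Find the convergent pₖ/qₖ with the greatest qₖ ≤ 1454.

√363 = [19; 19, 38, …] (period length 2).
Convergents:
  p_0/q_0 = 19/1
  p_1/q_1 = 362/19
  p_2/q_2 = 13775/723
  p_3/q_3 = 262087/13756
q_2 = 723 ≤ 1454 < 13756 = q_3, so the answer is 13775/723.

13775/723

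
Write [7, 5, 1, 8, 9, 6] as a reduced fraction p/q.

21158/2951

Using pₖ = aₖpₖ₋₁ + pₖ₋₂ and qₖ = aₖqₖ₋₁ + qₖ₋₂:
  k=0: a=7, p=7, q=1
  k=1: a=5, p=36, q=5
  k=2: a=1, p=43, q=6
  k=3: a=8, p=380, q=53
  k=4: a=9, p=3463, q=483
  k=5: a=6, p=21158, q=2951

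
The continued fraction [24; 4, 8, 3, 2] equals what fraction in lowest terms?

Fold from the inside: start with 2/1.
  3 + 1/2 = 7/2
  8 + 2/7 = 58/7
  4 + 7/58 = 239/58
  24 + 58/239 = 5794/239

5794/239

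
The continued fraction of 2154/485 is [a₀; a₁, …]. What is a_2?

2154 = 4·485 + 214   →  a_0 = 4
485 = 2·214 + 57   →  a_1 = 2
214 = 3·57 + 43   →  a_2 = 3

3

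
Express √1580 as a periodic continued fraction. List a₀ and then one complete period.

a₀ = ⌊√1580⌋ = 39.

[39; 1, 2, 1, 78]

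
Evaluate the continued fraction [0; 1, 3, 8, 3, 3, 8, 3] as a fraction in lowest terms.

Using pₖ = aₖpₖ₋₁ + pₖ₋₂ and qₖ = aₖqₖ₋₁ + qₖ₋₂:
  k=0: a=0, p=0, q=1
  k=1: a=1, p=1, q=1
  k=2: a=3, p=3, q=4
  k=3: a=8, p=25, q=33
  k=4: a=3, p=78, q=103
  k=5: a=3, p=259, q=342
  k=6: a=8, p=2150, q=2839
  k=7: a=3, p=6709, q=8859

6709/8859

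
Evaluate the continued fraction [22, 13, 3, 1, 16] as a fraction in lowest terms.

19603/888

Using pₖ = aₖpₖ₋₁ + pₖ₋₂ and qₖ = aₖqₖ₋₁ + qₖ₋₂:
  k=0: a=22, p=22, q=1
  k=1: a=13, p=287, q=13
  k=2: a=3, p=883, q=40
  k=3: a=1, p=1170, q=53
  k=4: a=16, p=19603, q=888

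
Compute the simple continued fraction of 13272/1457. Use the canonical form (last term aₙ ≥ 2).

[9; 9, 6, 8, 1, 2]

13272 = 9·1457 + 159
1457 = 9·159 + 26
159 = 6·26 + 3
26 = 8·3 + 2
3 = 1·2 + 1
2 = 2·1 + 0  (stop)
So 13272/1457 = [9; 9, 6, 8, 1, 2].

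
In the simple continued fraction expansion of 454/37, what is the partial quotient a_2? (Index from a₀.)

1

454 = 12·37 + 10   →  a_0 = 12
37 = 3·10 + 7   →  a_1 = 3
10 = 1·7 + 3   →  a_2 = 1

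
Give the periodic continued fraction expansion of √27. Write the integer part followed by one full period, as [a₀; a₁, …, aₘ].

a₀ = ⌊√27⌋ = 5.
With m₀=0, d₀=1 and mₖ₊₁ = dₖaₖ − mₖ, dₖ₊₁ = (n − mₖ₊₁²)/dₖ, aₖ₊₁ = ⌊(a₀+mₖ₊₁)/dₖ₊₁⌋:
  k=1: m=5, d=2, a=5
  k=2: m=5, d=1, a=10
d=1 and a=2a₀=10 at k=2, so the next step gives (m, d) = (5, 2) again — its k=1 value — and the period has length 2.

[5; 5, 10]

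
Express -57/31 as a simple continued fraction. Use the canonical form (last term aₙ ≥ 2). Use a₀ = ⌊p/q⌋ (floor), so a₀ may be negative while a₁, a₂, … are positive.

-57 = -2*31 + 5
31 = 6*5 + 1
5 = 5*1 + 0  (stop)
So -57/31 = [-2; 6, 5].

[-2; 6, 5]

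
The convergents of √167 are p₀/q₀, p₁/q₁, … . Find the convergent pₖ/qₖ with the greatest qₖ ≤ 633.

√167 = [12; 1, 11, 1, 24, …] (period length 4).
Convergents:
  p_0/q_0 = 12/1
  p_1/q_1 = 13/1
  p_2/q_2 = 155/12
  p_3/q_3 = 168/13
  p_4/q_4 = 4187/324
  p_5/q_5 = 4355/337
  p_6/q_6 = 52092/4031
q_5 = 337 ≤ 633 < 4031 = q_6, so the answer is 4355/337.

4355/337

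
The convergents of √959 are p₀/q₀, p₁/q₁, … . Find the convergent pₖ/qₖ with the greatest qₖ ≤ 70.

960/31

√959 = [30; 1, 29, 1, 60, …] (period length 4).
Convergents:
  p_0/q_0 = 30/1
  p_1/q_1 = 31/1
  p_2/q_2 = 929/30
  p_3/q_3 = 960/31
  p_4/q_4 = 58529/1890
q_3 = 31 ≤ 70 < 1890 = q_4, so the answer is 960/31.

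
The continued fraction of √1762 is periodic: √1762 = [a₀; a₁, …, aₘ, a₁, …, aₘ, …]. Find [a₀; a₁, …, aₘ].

a₀ = ⌊√1762⌋ = 41.
With m₀=0, d₀=1 and mₖ₊₁ = dₖaₖ − mₖ, dₖ₊₁ = (n − mₖ₊₁²)/dₖ, aₖ₊₁ = ⌊(a₀+mₖ₊₁)/dₖ₊₁⌋:
  k=1: m=41, d=81, a=1
  k=2: m=40, d=2, a=40
  k=3: m=40, d=81, a=1
  k=4: m=41, d=1, a=82
d=1 and a=2a₀=82 at k=4, so the next step gives (m, d) = (41, 81) again — its k=1 value — and the period has length 4.

[41; 1, 40, 1, 82]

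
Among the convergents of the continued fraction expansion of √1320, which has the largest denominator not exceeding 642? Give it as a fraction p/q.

7884/217

√1320 = [36; 3, 72, …] (period length 2).
Convergents:
  p_0/q_0 = 36/1
  p_1/q_1 = 109/3
  p_2/q_2 = 7884/217
  p_3/q_3 = 23761/654
q_2 = 217 ≤ 642 < 654 = q_3, so the answer is 7884/217.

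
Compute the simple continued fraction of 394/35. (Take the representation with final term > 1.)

394 = 11*35 + 9
35 = 3*9 + 8
9 = 1*8 + 1
8 = 8*1 + 0  (stop)
So 394/35 = [11; 3, 1, 8].

[11; 3, 1, 8]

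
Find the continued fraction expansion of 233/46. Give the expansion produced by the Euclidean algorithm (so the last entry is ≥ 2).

233 = 5*46 + 3
46 = 15*3 + 1
3 = 3*1 + 0  (stop)
So 233/46 = [5; 15, 3].

[5; 15, 3]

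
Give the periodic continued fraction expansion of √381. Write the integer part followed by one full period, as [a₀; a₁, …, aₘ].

a₀ = ⌊√381⌋ = 19.
With m₀=0, d₀=1 and mₖ₊₁ = dₖaₖ − mₖ, dₖ₊₁ = (n − mₖ₊₁²)/dₖ, aₖ₊₁ = ⌊(a₀+mₖ₊₁)/dₖ₊₁⌋:
  k=1: m=19, d=20, a=1
  k=2: m=1, d=19, a=1
  k=3: m=18, d=3, a=12
  k=4: m=18, d=19, a=1
  k=5: m=1, d=20, a=1
  k=6: m=19, d=1, a=38
d=1 and a=2a₀=38 at k=6, so the next step gives (m, d) = (19, 20) again — its k=1 value — and the period has length 6.

[19; 1, 1, 12, 1, 1, 38]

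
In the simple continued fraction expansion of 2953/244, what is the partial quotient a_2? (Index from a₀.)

1

2953 = 12·244 + 25   →  a_0 = 12
244 = 9·25 + 19   →  a_1 = 9
25 = 1·19 + 6   →  a_2 = 1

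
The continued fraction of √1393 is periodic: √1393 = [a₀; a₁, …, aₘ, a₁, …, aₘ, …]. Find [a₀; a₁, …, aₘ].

[37; 3, 10, 3, 74]

a₀ = ⌊√1393⌋ = 37.
With m₀=0, d₀=1 and mₖ₊₁ = dₖaₖ − mₖ, dₖ₊₁ = (n − mₖ₊₁²)/dₖ, aₖ₊₁ = ⌊(a₀+mₖ₊₁)/dₖ₊₁⌋:
  k=1: m=37, d=24, a=3
  k=2: m=35, d=7, a=10
  k=3: m=35, d=24, a=3
  k=4: m=37, d=1, a=74
d=1 and a=2a₀=74 at k=4, so the next step gives (m, d) = (37, 24) again — its k=1 value — and the period has length 4.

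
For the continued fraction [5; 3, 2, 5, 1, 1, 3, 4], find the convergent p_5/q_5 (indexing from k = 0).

439/83

Using pₖ = aₖpₖ₋₁ + pₖ₋₂, qₖ = aₖqₖ₋₁ + qₖ₋₂ (with p₋₁=1, p₋₂=0, q₋₁=0, q₋₂=1):
  k=0: a=5, p=5, q=1
  k=1: a=3, p=16, q=3
  k=2: a=2, p=37, q=7
  k=3: a=5, p=201, q=38
  k=4: a=1, p=238, q=45
  k=5: a=1, p=439, q=83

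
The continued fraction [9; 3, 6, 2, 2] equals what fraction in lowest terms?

Using pₖ = aₖpₖ₋₁ + pₖ₋₂ and qₖ = aₖqₖ₋₁ + qₖ₋₂:
  k=0: a=9, p=9, q=1
  k=1: a=3, p=28, q=3
  k=2: a=6, p=177, q=19
  k=3: a=2, p=382, q=41
  k=4: a=2, p=941, q=101

941/101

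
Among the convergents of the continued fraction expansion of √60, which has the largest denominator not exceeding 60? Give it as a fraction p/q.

457/59

√60 = [7; 1, 2, 1, 14, …] (period length 4).
Convergents:
  p_0/q_0 = 7/1
  p_1/q_1 = 8/1
  p_2/q_2 = 23/3
  p_3/q_3 = 31/4
  p_4/q_4 = 457/59
  p_5/q_5 = 488/63
q_4 = 59 ≤ 60 < 63 = q_5, so the answer is 457/59.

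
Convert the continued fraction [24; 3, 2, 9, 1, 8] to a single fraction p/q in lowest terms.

15787/650

Using pₖ = aₖpₖ₋₁ + pₖ₋₂ and qₖ = aₖqₖ₋₁ + qₖ₋₂:
  k=0: a=24, p=24, q=1
  k=1: a=3, p=73, q=3
  k=2: a=2, p=170, q=7
  k=3: a=9, p=1603, q=66
  k=4: a=1, p=1773, q=73
  k=5: a=8, p=15787, q=650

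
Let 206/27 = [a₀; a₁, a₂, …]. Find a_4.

206 = 7·27 + 17   →  a_0 = 7
27 = 1·17 + 10   →  a_1 = 1
17 = 1·10 + 7   →  a_2 = 1
10 = 1·7 + 3   →  a_3 = 1
7 = 2·3 + 1   →  a_4 = 2

2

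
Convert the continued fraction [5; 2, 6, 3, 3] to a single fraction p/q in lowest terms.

743/136

Fold from the inside: start with 3/1.
  3 + 1/3 = 10/3
  6 + 3/10 = 63/10
  2 + 10/63 = 136/63
  5 + 63/136 = 743/136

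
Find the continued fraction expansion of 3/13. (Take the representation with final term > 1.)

[0; 4, 3]

3 = 0×13 + 3
13 = 4×3 + 1
3 = 3×1 + 0  (stop)
So 3/13 = [0; 4, 3].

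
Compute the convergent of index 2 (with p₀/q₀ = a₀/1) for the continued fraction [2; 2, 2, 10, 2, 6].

Using pₖ = aₖpₖ₋₁ + pₖ₋₂, qₖ = aₖqₖ₋₁ + qₖ₋₂ (with p₋₁=1, p₋₂=0, q₋₁=0, q₋₂=1):
  k=0: a=2, p=2, q=1
  k=1: a=2, p=5, q=2
  k=2: a=2, p=12, q=5

12/5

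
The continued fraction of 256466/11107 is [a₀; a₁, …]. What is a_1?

11

256466 = 23·11107 + 1005   →  a_0 = 23
11107 = 11·1005 + 52   →  a_1 = 11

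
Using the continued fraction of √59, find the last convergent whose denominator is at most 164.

530/69

√59 = [7; 1, 2, 7, 2, 1, 14, …] (period length 6).
Convergents:
  p_0/q_0 = 7/1
  p_1/q_1 = 8/1
  p_2/q_2 = 23/3
  p_3/q_3 = 169/22
  p_4/q_4 = 361/47
  p_5/q_5 = 530/69
  p_6/q_6 = 7781/1013
q_5 = 69 ≤ 164 < 1013 = q_6, so the answer is 530/69.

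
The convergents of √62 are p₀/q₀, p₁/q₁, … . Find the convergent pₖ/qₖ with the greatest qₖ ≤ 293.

1000/127

√62 = [7; 1, 6, 1, 14, …] (period length 4).
Convergents:
  p_0/q_0 = 7/1
  p_1/q_1 = 8/1
  p_2/q_2 = 55/7
  p_3/q_3 = 63/8
  p_4/q_4 = 937/119
  p_5/q_5 = 1000/127
  p_6/q_6 = 6937/881
q_5 = 127 ≤ 293 < 881 = q_6, so the answer is 1000/127.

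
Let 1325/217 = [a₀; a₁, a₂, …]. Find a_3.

1325 = 6·217 + 23   →  a_0 = 6
217 = 9·23 + 10   →  a_1 = 9
23 = 2·10 + 3   →  a_2 = 2
10 = 3·3 + 1   →  a_3 = 3

3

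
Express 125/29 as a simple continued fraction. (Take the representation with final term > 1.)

[4; 3, 4, 2]

125 = 4·29 + 9
29 = 3·9 + 2
9 = 4·2 + 1
2 = 2·1 + 0  (stop)
So 125/29 = [4; 3, 4, 2].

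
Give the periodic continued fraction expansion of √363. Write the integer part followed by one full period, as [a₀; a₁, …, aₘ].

[19; 19, 38]

a₀ = ⌊√363⌋ = 19.
With m₀=0, d₀=1 and mₖ₊₁ = dₖaₖ − mₖ, dₖ₊₁ = (n − mₖ₊₁²)/dₖ, aₖ₊₁ = ⌊(a₀+mₖ₊₁)/dₖ₊₁⌋:
  k=1: m=19, d=2, a=19
  k=2: m=19, d=1, a=38
d=1 and a=2a₀=38 at k=2, so the next step gives (m, d) = (19, 2) again — its k=1 value — and the period has length 2.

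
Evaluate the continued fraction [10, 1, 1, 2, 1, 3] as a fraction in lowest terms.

275/26

Fold from the inside: start with 3/1.
  1 + 1/3 = 4/3
  2 + 3/4 = 11/4
  1 + 4/11 = 15/11
  1 + 11/15 = 26/15
  10 + 15/26 = 275/26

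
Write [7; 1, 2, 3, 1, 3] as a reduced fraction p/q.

Fold from the inside: start with 3/1.
  1 + 1/3 = 4/3
  3 + 3/4 = 15/4
  2 + 4/15 = 34/15
  1 + 15/34 = 49/34
  7 + 34/49 = 377/49

377/49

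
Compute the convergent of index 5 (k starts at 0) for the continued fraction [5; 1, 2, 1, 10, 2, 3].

517/90

Using pₖ = aₖpₖ₋₁ + pₖ₋₂, qₖ = aₖqₖ₋₁ + qₖ₋₂ (with p₋₁=1, p₋₂=0, q₋₁=0, q₋₂=1):
  k=0: a=5, p=5, q=1
  k=1: a=1, p=6, q=1
  k=2: a=2, p=17, q=3
  k=3: a=1, p=23, q=4
  k=4: a=10, p=247, q=43
  k=5: a=2, p=517, q=90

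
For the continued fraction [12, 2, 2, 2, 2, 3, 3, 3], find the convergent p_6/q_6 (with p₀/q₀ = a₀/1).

4047/326

Using pₖ = aₖpₖ₋₁ + pₖ₋₂, qₖ = aₖqₖ₋₁ + qₖ₋₂ (with p₋₁=1, p₋₂=0, q₋₁=0, q₋₂=1):
  k=0: a=12, p=12, q=1
  k=1: a=2, p=25, q=2
  k=2: a=2, p=62, q=5
  k=3: a=2, p=149, q=12
  k=4: a=2, p=360, q=29
  k=5: a=3, p=1229, q=99
  k=6: a=3, p=4047, q=326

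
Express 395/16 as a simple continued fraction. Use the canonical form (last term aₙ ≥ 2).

[24; 1, 2, 5]

395 = 24*16 + 11
16 = 1*11 + 5
11 = 2*5 + 1
5 = 5*1 + 0  (stop)
So 395/16 = [24; 1, 2, 5].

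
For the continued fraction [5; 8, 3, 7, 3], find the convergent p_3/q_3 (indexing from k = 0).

937/183

Using pₖ = aₖpₖ₋₁ + pₖ₋₂, qₖ = aₖqₖ₋₁ + qₖ₋₂ (with p₋₁=1, p₋₂=0, q₋₁=0, q₋₂=1):
  k=0: a=5, p=5, q=1
  k=1: a=8, p=41, q=8
  k=2: a=3, p=128, q=25
  k=3: a=7, p=937, q=183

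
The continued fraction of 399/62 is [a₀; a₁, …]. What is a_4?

1

399 = 6·62 + 27   →  a_0 = 6
62 = 2·27 + 8   →  a_1 = 2
27 = 3·8 + 3   →  a_2 = 3
8 = 2·3 + 2   →  a_3 = 2
3 = 1·2 + 1   →  a_4 = 1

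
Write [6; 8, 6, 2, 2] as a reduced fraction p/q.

1598/261

Fold from the inside: start with 2/1.
  2 + 1/2 = 5/2
  6 + 2/5 = 32/5
  8 + 5/32 = 261/32
  6 + 32/261 = 1598/261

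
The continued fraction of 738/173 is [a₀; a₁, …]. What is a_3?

738 = 4·173 + 46   →  a_0 = 4
173 = 3·46 + 35   →  a_1 = 3
46 = 1·35 + 11   →  a_2 = 1
35 = 3·11 + 2   →  a_3 = 3

3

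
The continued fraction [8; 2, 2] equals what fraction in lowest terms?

Fold from the inside: start with 2/1.
  2 + 1/2 = 5/2
  8 + 2/5 = 42/5

42/5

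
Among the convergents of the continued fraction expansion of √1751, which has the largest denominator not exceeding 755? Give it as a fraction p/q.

√1751 = [41; 1, 5, 2, 4, 2, 5, 1, 82, …] (period length 8).
Convergents:
  p_0/q_0 = 41/1
  p_1/q_1 = 42/1
  p_2/q_2 = 251/6
  p_3/q_3 = 544/13
  p_4/q_4 = 2427/58
  p_5/q_5 = 5398/129
  p_6/q_6 = 29417/703
  p_7/q_7 = 34815/832
q_6 = 703 ≤ 755 < 832 = q_7, so the answer is 29417/703.

29417/703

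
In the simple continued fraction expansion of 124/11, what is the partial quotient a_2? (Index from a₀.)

124 = 11·11 + 3   →  a_0 = 11
11 = 3·3 + 2   →  a_1 = 3
3 = 1·2 + 1   →  a_2 = 1

1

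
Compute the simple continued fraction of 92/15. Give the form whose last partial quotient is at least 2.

[6; 7, 2]

92 = 6·15 + 2
15 = 7·2 + 1
2 = 2·1 + 0  (stop)
So 92/15 = [6; 7, 2].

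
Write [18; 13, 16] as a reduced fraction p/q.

Using pₖ = aₖpₖ₋₁ + pₖ₋₂ and qₖ = aₖqₖ₋₁ + qₖ₋₂:
  k=0: a=18, p=18, q=1
  k=1: a=13, p=235, q=13
  k=2: a=16, p=3778, q=209

3778/209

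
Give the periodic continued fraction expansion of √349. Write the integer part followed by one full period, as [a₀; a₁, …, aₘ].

[18; 1, 2, 7, 7, 2, 1, 36]

a₀ = ⌊√349⌋ = 18.
With m₀=0, d₀=1 and mₖ₊₁ = dₖaₖ − mₖ, dₖ₊₁ = (n − mₖ₊₁²)/dₖ, aₖ₊₁ = ⌊(a₀+mₖ₊₁)/dₖ₊₁⌋:
  k=1: m=18, d=25, a=1
  k=2: m=7, d=12, a=2
  k=3: m=17, d=5, a=7
  k=4: m=18, d=5, a=7
  k=5: m=17, d=12, a=2
  k=6: m=7, d=25, a=1
  k=7: m=18, d=1, a=36
d=1 and a=2a₀=36 at k=7, so the next step gives (m, d) = (18, 25) again — its k=1 value — and the period has length 7.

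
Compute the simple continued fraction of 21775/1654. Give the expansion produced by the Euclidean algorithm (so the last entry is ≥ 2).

21775 = 13*1654 + 273
1654 = 6*273 + 16
273 = 17*16 + 1
16 = 16*1 + 0  (stop)
So 21775/1654 = [13; 6, 17, 16].

[13; 6, 17, 16]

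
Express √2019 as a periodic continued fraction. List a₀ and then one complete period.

[44; 1, 13, 1, 88]

a₀ = ⌊√2019⌋ = 44.
With m₀=0, d₀=1 and mₖ₊₁ = dₖaₖ − mₖ, dₖ₊₁ = (n − mₖ₊₁²)/dₖ, aₖ₊₁ = ⌊(a₀+mₖ₊₁)/dₖ₊₁⌋:
  k=1: m=44, d=83, a=1
  k=2: m=39, d=6, a=13
  k=3: m=39, d=83, a=1
  k=4: m=44, d=1, a=88
d=1 and a=2a₀=88 at k=4, so the next step gives (m, d) = (44, 83) again — its k=1 value — and the period has length 4.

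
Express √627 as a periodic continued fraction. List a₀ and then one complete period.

a₀ = ⌊√627⌋ = 25.
With m₀=0, d₀=1 and mₖ₊₁ = dₖaₖ − mₖ, dₖ₊₁ = (n − mₖ₊₁²)/dₖ, aₖ₊₁ = ⌊(a₀+mₖ₊₁)/dₖ₊₁⌋:
  k=1: m=25, d=2, a=25
  k=2: m=25, d=1, a=50
d=1 and a=2a₀=50 at k=2, so the next step gives (m, d) = (25, 2) again — its k=1 value — and the period has length 2.

[25; 25, 50]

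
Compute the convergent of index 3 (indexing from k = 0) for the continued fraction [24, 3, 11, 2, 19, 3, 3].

1727/71

Using pₖ = aₖpₖ₋₁ + pₖ₋₂, qₖ = aₖqₖ₋₁ + qₖ₋₂ (with p₋₁=1, p₋₂=0, q₋₁=0, q₋₂=1):
  k=0: a=24, p=24, q=1
  k=1: a=3, p=73, q=3
  k=2: a=11, p=827, q=34
  k=3: a=2, p=1727, q=71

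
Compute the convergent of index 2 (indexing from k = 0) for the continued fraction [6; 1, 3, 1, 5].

Using pₖ = aₖpₖ₋₁ + pₖ₋₂, qₖ = aₖqₖ₋₁ + qₖ₋₂ (with p₋₁=1, p₋₂=0, q₋₁=0, q₋₂=1):
  k=0: a=6, p=6, q=1
  k=1: a=1, p=7, q=1
  k=2: a=3, p=27, q=4

27/4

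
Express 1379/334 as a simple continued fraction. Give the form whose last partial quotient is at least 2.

[4; 7, 1, 3, 3, 3]

1379 = 4·334 + 43
334 = 7·43 + 33
43 = 1·33 + 10
33 = 3·10 + 3
10 = 3·3 + 1
3 = 3·1 + 0  (stop)
So 1379/334 = [4; 7, 1, 3, 3, 3].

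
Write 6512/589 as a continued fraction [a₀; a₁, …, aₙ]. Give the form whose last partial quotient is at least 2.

6512 = 11*589 + 33
589 = 17*33 + 28
33 = 1*28 + 5
28 = 5*5 + 3
5 = 1*3 + 2
3 = 1*2 + 1
2 = 2*1 + 0  (stop)
So 6512/589 = [11; 17, 1, 5, 1, 1, 2].

[11; 17, 1, 5, 1, 1, 2]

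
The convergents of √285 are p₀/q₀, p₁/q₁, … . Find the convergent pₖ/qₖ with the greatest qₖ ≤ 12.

135/8

√285 = [16; 1, 7, 2, 7, 1, 32, …] (period length 6).
Convergents:
  p_0/q_0 = 16/1
  p_1/q_1 = 17/1
  p_2/q_2 = 135/8
  p_3/q_3 = 287/17
q_2 = 8 ≤ 12 < 17 = q_3, so the answer is 135/8.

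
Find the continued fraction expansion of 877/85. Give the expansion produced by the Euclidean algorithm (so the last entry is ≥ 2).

877 = 10·85 + 27
85 = 3·27 + 4
27 = 6·4 + 3
4 = 1·3 + 1
3 = 3·1 + 0  (stop)
So 877/85 = [10; 3, 6, 1, 3].

[10; 3, 6, 1, 3]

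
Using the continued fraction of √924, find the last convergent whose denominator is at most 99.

√924 = [30; 2, 1, 1, 14, 1, 1, 2, 60, …] (period length 8).
Convergents:
  p_0/q_0 = 30/1
  p_1/q_1 = 61/2
  p_2/q_2 = 91/3
  p_3/q_3 = 152/5
  p_4/q_4 = 2219/73
  p_5/q_5 = 2371/78
  p_6/q_6 = 4590/151
q_5 = 78 ≤ 99 < 151 = q_6, so the answer is 2371/78.

2371/78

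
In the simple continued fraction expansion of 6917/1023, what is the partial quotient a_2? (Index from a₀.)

6917 = 6·1023 + 779   →  a_0 = 6
1023 = 1·779 + 244   →  a_1 = 1
779 = 3·244 + 47   →  a_2 = 3

3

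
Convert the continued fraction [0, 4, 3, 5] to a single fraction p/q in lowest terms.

16/69

Fold from the inside: start with 5/1.
  3 + 1/5 = 16/5
  4 + 5/16 = 69/16
  0 + 16/69 = 16/69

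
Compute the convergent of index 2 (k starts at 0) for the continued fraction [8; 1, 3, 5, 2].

Using pₖ = aₖpₖ₋₁ + pₖ₋₂, qₖ = aₖqₖ₋₁ + qₖ₋₂ (with p₋₁=1, p₋₂=0, q₋₁=0, q₋₂=1):
  k=0: a=8, p=8, q=1
  k=1: a=1, p=9, q=1
  k=2: a=3, p=35, q=4

35/4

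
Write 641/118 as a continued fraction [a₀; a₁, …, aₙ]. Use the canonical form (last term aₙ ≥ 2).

[5; 2, 3, 5, 3]

641 = 5·118 + 51
118 = 2·51 + 16
51 = 3·16 + 3
16 = 5·3 + 1
3 = 3·1 + 0  (stop)
So 641/118 = [5; 2, 3, 5, 3].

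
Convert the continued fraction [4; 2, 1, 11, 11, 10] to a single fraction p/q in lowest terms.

Fold from the inside: start with 10/1.
  11 + 1/10 = 111/10
  11 + 10/111 = 1231/111
  1 + 111/1231 = 1342/1231
  2 + 1231/1342 = 3915/1342
  4 + 1342/3915 = 17002/3915

17002/3915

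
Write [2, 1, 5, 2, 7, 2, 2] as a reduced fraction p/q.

Fold from the inside: start with 2/1.
  2 + 1/2 = 5/2
  7 + 2/5 = 37/5
  2 + 5/37 = 79/37
  5 + 37/79 = 432/79
  1 + 79/432 = 511/432
  2 + 432/511 = 1454/511

1454/511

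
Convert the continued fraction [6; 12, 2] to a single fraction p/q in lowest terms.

152/25

Fold from the inside: start with 2/1.
  12 + 1/2 = 25/2
  6 + 2/25 = 152/25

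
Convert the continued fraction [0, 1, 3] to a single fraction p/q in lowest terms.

Using pₖ = aₖpₖ₋₁ + pₖ₋₂ and qₖ = aₖqₖ₋₁ + qₖ₋₂:
  k=0: a=0, p=0, q=1
  k=1: a=1, p=1, q=1
  k=2: a=3, p=3, q=4

3/4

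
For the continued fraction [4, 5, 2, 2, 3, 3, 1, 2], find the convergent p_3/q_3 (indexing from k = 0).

Using pₖ = aₖpₖ₋₁ + pₖ₋₂, qₖ = aₖqₖ₋₁ + qₖ₋₂ (with p₋₁=1, p₋₂=0, q₋₁=0, q₋₂=1):
  k=0: a=4, p=4, q=1
  k=1: a=5, p=21, q=5
  k=2: a=2, p=46, q=11
  k=3: a=2, p=113, q=27

113/27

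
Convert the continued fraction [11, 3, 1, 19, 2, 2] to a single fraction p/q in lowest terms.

Fold from the inside: start with 2/1.
  2 + 1/2 = 5/2
  19 + 2/5 = 97/5
  1 + 5/97 = 102/97
  3 + 97/102 = 403/102
  11 + 102/403 = 4535/403

4535/403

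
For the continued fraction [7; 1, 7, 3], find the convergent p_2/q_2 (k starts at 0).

63/8

Using pₖ = aₖpₖ₋₁ + pₖ₋₂, qₖ = aₖqₖ₋₁ + qₖ₋₂ (with p₋₁=1, p₋₂=0, q₋₁=0, q₋₂=1):
  k=0: a=7, p=7, q=1
  k=1: a=1, p=8, q=1
  k=2: a=7, p=63, q=8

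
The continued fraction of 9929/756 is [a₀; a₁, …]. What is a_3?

9929 = 13·756 + 101   →  a_0 = 13
756 = 7·101 + 49   →  a_1 = 7
101 = 2·49 + 3   →  a_2 = 2
49 = 16·3 + 1   →  a_3 = 16

16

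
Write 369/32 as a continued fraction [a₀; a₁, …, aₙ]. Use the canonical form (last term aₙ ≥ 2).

369 = 11×32 + 17
32 = 1×17 + 15
17 = 1×15 + 2
15 = 7×2 + 1
2 = 2×1 + 0  (stop)
So 369/32 = [11; 1, 1, 7, 2].

[11; 1, 1, 7, 2]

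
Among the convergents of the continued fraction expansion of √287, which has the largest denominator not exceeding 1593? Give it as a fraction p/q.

9775/577

√287 = [16; 1, 15, 1, 32, …] (period length 4).
Convergents:
  p_0/q_0 = 16/1
  p_1/q_1 = 17/1
  p_2/q_2 = 271/16
  p_3/q_3 = 288/17
  p_4/q_4 = 9487/560
  p_5/q_5 = 9775/577
  p_6/q_6 = 156112/9215
q_5 = 577 ≤ 1593 < 9215 = q_6, so the answer is 9775/577.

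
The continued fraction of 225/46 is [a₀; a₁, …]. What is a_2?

8

225 = 4·46 + 41   →  a_0 = 4
46 = 1·41 + 5   →  a_1 = 1
41 = 8·5 + 1   →  a_2 = 8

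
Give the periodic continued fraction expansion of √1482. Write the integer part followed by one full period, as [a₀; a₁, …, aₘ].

[38; 2, 76]

a₀ = ⌊√1482⌋ = 38.
With m₀=0, d₀=1 and mₖ₊₁ = dₖaₖ − mₖ, dₖ₊₁ = (n − mₖ₊₁²)/dₖ, aₖ₊₁ = ⌊(a₀+mₖ₊₁)/dₖ₊₁⌋:
  k=1: m=38, d=38, a=2
  k=2: m=38, d=1, a=76
d=1 and a=2a₀=76 at k=2, so the next step gives (m, d) = (38, 38) again — its k=1 value — and the period has length 2.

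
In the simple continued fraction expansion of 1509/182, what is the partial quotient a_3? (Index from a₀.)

1509 = 8·182 + 53   →  a_0 = 8
182 = 3·53 + 23   →  a_1 = 3
53 = 2·23 + 7   →  a_2 = 2
23 = 3·7 + 2   →  a_3 = 3

3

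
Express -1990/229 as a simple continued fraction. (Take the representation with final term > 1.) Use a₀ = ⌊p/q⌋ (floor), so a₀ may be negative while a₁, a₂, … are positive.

-1990 = -9*229 + 71
229 = 3*71 + 16
71 = 4*16 + 7
16 = 2*7 + 2
7 = 3*2 + 1
2 = 2*1 + 0  (stop)
So -1990/229 = [-9; 3, 4, 2, 3, 2].

[-9; 3, 4, 2, 3, 2]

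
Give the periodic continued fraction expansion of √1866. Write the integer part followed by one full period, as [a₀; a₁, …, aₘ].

[43; 5, 14, 5, 86]

a₀ = ⌊√1866⌋ = 43.
With m₀=0, d₀=1 and mₖ₊₁ = dₖaₖ − mₖ, dₖ₊₁ = (n − mₖ₊₁²)/dₖ, aₖ₊₁ = ⌊(a₀+mₖ₊₁)/dₖ₊₁⌋:
  k=1: m=43, d=17, a=5
  k=2: m=42, d=6, a=14
  k=3: m=42, d=17, a=5
  k=4: m=43, d=1, a=86
d=1 and a=2a₀=86 at k=4, so the next step gives (m, d) = (43, 17) again — its k=1 value — and the period has length 4.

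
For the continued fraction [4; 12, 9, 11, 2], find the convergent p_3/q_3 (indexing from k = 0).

4944/1211

Using pₖ = aₖpₖ₋₁ + pₖ₋₂, qₖ = aₖqₖ₋₁ + qₖ₋₂ (with p₋₁=1, p₋₂=0, q₋₁=0, q₋₂=1):
  k=0: a=4, p=4, q=1
  k=1: a=12, p=49, q=12
  k=2: a=9, p=445, q=109
  k=3: a=11, p=4944, q=1211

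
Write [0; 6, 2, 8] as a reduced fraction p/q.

17/110

Using pₖ = aₖpₖ₋₁ + pₖ₋₂ and qₖ = aₖqₖ₋₁ + qₖ₋₂:
  k=0: a=0, p=0, q=1
  k=1: a=6, p=1, q=6
  k=2: a=2, p=2, q=13
  k=3: a=8, p=17, q=110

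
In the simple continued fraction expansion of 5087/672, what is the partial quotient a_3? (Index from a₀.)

3

5087 = 7·672 + 383   →  a_0 = 7
672 = 1·383 + 289   →  a_1 = 1
383 = 1·289 + 94   →  a_2 = 1
289 = 3·94 + 7   →  a_3 = 3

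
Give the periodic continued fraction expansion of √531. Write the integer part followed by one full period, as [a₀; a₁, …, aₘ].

a₀ = ⌊√531⌋ = 23.
With m₀=0, d₀=1 and mₖ₊₁ = dₖaₖ − mₖ, dₖ₊₁ = (n − mₖ₊₁²)/dₖ, aₖ₊₁ = ⌊(a₀+mₖ₊₁)/dₖ₊₁⌋:
  k=1: m=23, d=2, a=23
  k=2: m=23, d=1, a=46
d=1 and a=2a₀=46 at k=2, so the next step gives (m, d) = (23, 2) again — its k=1 value — and the period has length 2.

[23; 23, 46]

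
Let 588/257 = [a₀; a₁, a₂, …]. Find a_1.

3

588 = 2·257 + 74   →  a_0 = 2
257 = 3·74 + 35   →  a_1 = 3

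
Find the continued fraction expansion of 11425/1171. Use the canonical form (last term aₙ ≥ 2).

[9; 1, 3, 9, 5, 6]

11425 = 9*1171 + 886
1171 = 1*886 + 285
886 = 3*285 + 31
285 = 9*31 + 6
31 = 5*6 + 1
6 = 6*1 + 0  (stop)
So 11425/1171 = [9; 1, 3, 9, 5, 6].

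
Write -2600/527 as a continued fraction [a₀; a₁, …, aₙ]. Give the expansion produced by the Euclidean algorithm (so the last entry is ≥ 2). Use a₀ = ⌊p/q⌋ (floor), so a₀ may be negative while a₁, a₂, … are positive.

-2600 = -5×527 + 35
527 = 15×35 + 2
35 = 17×2 + 1
2 = 2×1 + 0  (stop)
So -2600/527 = [-5; 15, 17, 2].

[-5; 15, 17, 2]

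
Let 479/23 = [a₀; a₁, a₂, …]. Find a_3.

1

479 = 20·23 + 19   →  a_0 = 20
23 = 1·19 + 4   →  a_1 = 1
19 = 4·4 + 3   →  a_2 = 4
4 = 1·3 + 1   →  a_3 = 1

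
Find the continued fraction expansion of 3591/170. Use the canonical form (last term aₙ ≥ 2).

[21; 8, 10, 2]

3591 = 21×170 + 21
170 = 8×21 + 2
21 = 10×2 + 1
2 = 2×1 + 0  (stop)
So 3591/170 = [21; 8, 10, 2].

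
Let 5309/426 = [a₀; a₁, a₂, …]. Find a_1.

2

5309 = 12·426 + 197   →  a_0 = 12
426 = 2·197 + 32   →  a_1 = 2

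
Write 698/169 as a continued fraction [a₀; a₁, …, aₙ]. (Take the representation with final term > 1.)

698 = 4*169 + 22
169 = 7*22 + 15
22 = 1*15 + 7
15 = 2*7 + 1
7 = 7*1 + 0  (stop)
So 698/169 = [4; 7, 1, 2, 7].

[4; 7, 1, 2, 7]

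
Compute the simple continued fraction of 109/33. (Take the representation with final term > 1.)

[3; 3, 3, 3]

109 = 3*33 + 10
33 = 3*10 + 3
10 = 3*3 + 1
3 = 3*1 + 0  (stop)
So 109/33 = [3; 3, 3, 3].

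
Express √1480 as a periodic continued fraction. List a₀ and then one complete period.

[38; 2, 8, 19, 8, 2, 76]

a₀ = ⌊√1480⌋ = 38.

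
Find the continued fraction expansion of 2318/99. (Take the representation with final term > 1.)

2318 = 23·99 + 41
99 = 2·41 + 17
41 = 2·17 + 7
17 = 2·7 + 3
7 = 2·3 + 1
3 = 3·1 + 0  (stop)
So 2318/99 = [23; 2, 2, 2, 2, 3].

[23; 2, 2, 2, 2, 3]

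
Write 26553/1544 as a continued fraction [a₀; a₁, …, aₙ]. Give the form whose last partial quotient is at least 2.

[17; 5, 16, 19]

26553 = 17·1544 + 305
1544 = 5·305 + 19
305 = 16·19 + 1
19 = 19·1 + 0  (stop)
So 26553/1544 = [17; 5, 16, 19].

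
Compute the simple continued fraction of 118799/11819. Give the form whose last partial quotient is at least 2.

118799 = 10·11819 + 609
11819 = 19·609 + 248
609 = 2·248 + 113
248 = 2·113 + 22
113 = 5·22 + 3
22 = 7·3 + 1
3 = 3·1 + 0  (stop)
So 118799/11819 = [10; 19, 2, 2, 5, 7, 3].

[10; 19, 2, 2, 5, 7, 3]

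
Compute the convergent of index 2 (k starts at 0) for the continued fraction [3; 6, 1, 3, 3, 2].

Using pₖ = aₖpₖ₋₁ + pₖ₋₂, qₖ = aₖqₖ₋₁ + qₖ₋₂ (with p₋₁=1, p₋₂=0, q₋₁=0, q₋₂=1):
  k=0: a=3, p=3, q=1
  k=1: a=6, p=19, q=6
  k=2: a=1, p=22, q=7

22/7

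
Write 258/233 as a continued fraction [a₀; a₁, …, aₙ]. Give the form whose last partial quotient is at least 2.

258 = 1·233 + 25
233 = 9·25 + 8
25 = 3·8 + 1
8 = 8·1 + 0  (stop)
So 258/233 = [1; 9, 3, 8].

[1; 9, 3, 8]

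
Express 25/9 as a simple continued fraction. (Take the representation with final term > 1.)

25 = 2×9 + 7
9 = 1×7 + 2
7 = 3×2 + 1
2 = 2×1 + 0  (stop)
So 25/9 = [2; 1, 3, 2].

[2; 1, 3, 2]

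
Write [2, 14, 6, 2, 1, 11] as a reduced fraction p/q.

Fold from the inside: start with 11/1.
  1 + 1/11 = 12/11
  2 + 11/12 = 35/12
  6 + 12/35 = 222/35
  14 + 35/222 = 3143/222
  2 + 222/3143 = 6508/3143

6508/3143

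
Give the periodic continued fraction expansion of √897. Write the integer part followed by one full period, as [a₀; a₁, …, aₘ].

[29; 1, 18, 1, 58]

a₀ = ⌊√897⌋ = 29.
With m₀=0, d₀=1 and mₖ₊₁ = dₖaₖ − mₖ, dₖ₊₁ = (n − mₖ₊₁²)/dₖ, aₖ₊₁ = ⌊(a₀+mₖ₊₁)/dₖ₊₁⌋:
  k=1: m=29, d=56, a=1
  k=2: m=27, d=3, a=18
  k=3: m=27, d=56, a=1
  k=4: m=29, d=1, a=58
d=1 and a=2a₀=58 at k=4, so the next step gives (m, d) = (29, 56) again — its k=1 value — and the period has length 4.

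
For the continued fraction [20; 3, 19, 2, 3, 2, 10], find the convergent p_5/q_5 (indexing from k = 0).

19291/949

Using pₖ = aₖpₖ₋₁ + pₖ₋₂, qₖ = aₖqₖ₋₁ + qₖ₋₂ (with p₋₁=1, p₋₂=0, q₋₁=0, q₋₂=1):
  k=0: a=20, p=20, q=1
  k=1: a=3, p=61, q=3
  k=2: a=19, p=1179, q=58
  k=3: a=2, p=2419, q=119
  k=4: a=3, p=8436, q=415
  k=5: a=2, p=19291, q=949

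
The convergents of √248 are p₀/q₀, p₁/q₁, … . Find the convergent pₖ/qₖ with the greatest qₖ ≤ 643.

√248 = [15; 1, 2, 1, 30, …] (period length 4).
Convergents:
  p_0/q_0 = 15/1
  p_1/q_1 = 16/1
  p_2/q_2 = 47/3
  p_3/q_3 = 63/4
  p_4/q_4 = 1937/123
  p_5/q_5 = 2000/127
  p_6/q_6 = 5937/377
  p_7/q_7 = 7937/504
  p_8/q_8 = 244047/15497
q_7 = 504 ≤ 643 < 15497 = q_8, so the answer is 7937/504.

7937/504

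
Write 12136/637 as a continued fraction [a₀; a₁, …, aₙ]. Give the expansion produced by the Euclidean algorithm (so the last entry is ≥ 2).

[19; 19, 3, 3, 3]

12136 = 19×637 + 33
637 = 19×33 + 10
33 = 3×10 + 3
10 = 3×3 + 1
3 = 3×1 + 0  (stop)
So 12136/637 = [19; 19, 3, 3, 3].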